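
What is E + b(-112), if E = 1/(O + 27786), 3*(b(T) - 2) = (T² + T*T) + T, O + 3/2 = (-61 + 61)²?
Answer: 154247196/18523 ≈ 8327.3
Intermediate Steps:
O = -3/2 (O = -3/2 + (-61 + 61)² = -3/2 + 0² = -3/2 + 0 = -3/2 ≈ -1.5000)
b(T) = 2 + T/3 + 2*T²/3 (b(T) = 2 + ((T² + T*T) + T)/3 = 2 + ((T² + T²) + T)/3 = 2 + (2*T² + T)/3 = 2 + (T + 2*T²)/3 = 2 + (T/3 + 2*T²/3) = 2 + T/3 + 2*T²/3)
E = 2/55569 (E = 1/(-3/2 + 27786) = 1/(55569/2) = 2/55569 ≈ 3.5991e-5)
E + b(-112) = 2/55569 + (2 + (⅓)*(-112) + (⅔)*(-112)²) = 2/55569 + (2 - 112/3 + (⅔)*12544) = 2/55569 + (2 - 112/3 + 25088/3) = 2/55569 + 24982/3 = 154247196/18523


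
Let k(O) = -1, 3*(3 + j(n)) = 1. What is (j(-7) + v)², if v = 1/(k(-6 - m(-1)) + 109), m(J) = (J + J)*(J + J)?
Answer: 82369/11664 ≈ 7.0618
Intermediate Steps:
j(n) = -8/3 (j(n) = -3 + (⅓)*1 = -3 + ⅓ = -8/3)
m(J) = 4*J² (m(J) = (2*J)*(2*J) = 4*J²)
v = 1/108 (v = 1/(-1 + 109) = 1/108 ≈ 0.0092593)
(j(-7) + v)² = (-8/3 + 1/108)² = (-287/108)² = 82369/11664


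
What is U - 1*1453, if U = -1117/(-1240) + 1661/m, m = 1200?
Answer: -53966599/37200 ≈ -1450.7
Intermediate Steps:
U = 85001/37200 (U = -1117/(-1240) + 1661/1200 = -1117*(-1/1240) + 1661*(1/1200) = 1117/1240 + 1661/1200 = 85001/37200 ≈ 2.2850)
U - 1*1453 = 85001/37200 - 1*1453 = 85001/37200 - 1453 = -53966599/37200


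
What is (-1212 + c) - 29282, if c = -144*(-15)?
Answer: -28334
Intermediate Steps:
c = 2160
(-1212 + c) - 29282 = (-1212 + 2160) - 29282 = 948 - 29282 = -28334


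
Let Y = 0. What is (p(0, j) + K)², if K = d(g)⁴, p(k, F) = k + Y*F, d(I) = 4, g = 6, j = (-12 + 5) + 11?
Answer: 65536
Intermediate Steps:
j = 4 (j = -7 + 11 = 4)
p(k, F) = k (p(k, F) = k + 0*F = k + 0 = k)
K = 256 (K = 4⁴ = 256)
(p(0, j) + K)² = (0 + 256)² = 256² = 65536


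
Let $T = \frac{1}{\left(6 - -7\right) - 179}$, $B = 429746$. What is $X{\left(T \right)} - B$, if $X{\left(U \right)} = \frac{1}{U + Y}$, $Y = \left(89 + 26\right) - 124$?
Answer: $- \frac{642470436}{1495} \approx -4.2975 \cdot 10^{5}$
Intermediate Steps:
$Y = -9$ ($Y = 115 - 124 = -9$)
$T = - \frac{1}{166}$ ($T = \frac{1}{\left(6 + 7\right) - 179} = \frac{1}{13 - 179} = \frac{1}{-166} = - \frac{1}{166} \approx -0.0060241$)
$X{\left(U \right)} = \frac{1}{-9 + U}$ ($X{\left(U \right)} = \frac{1}{U - 9} = \frac{1}{-9 + U}$)
$X{\left(T \right)} - B = \frac{1}{-9 - \frac{1}{166}} - 429746 = \frac{1}{- \frac{1495}{166}} - 429746 = - \frac{166}{1495} - 429746 = - \frac{642470436}{1495}$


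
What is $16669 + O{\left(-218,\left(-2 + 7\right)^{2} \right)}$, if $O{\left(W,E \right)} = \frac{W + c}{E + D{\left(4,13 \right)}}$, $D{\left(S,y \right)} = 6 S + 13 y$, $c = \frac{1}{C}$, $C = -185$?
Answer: $\frac{672220439}{40330} \approx 16668.0$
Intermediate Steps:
$c = - \frac{1}{185}$ ($c = \frac{1}{-185} = - \frac{1}{185} \approx -0.0054054$)
$O{\left(W,E \right)} = \frac{- \frac{1}{185} + W}{193 + E}$ ($O{\left(W,E \right)} = \frac{W - \frac{1}{185}}{E + \left(6 \cdot 4 + 13 \cdot 13\right)} = \frac{- \frac{1}{185} + W}{E + \left(24 + 169\right)} = \frac{- \frac{1}{185} + W}{E + 193} = \frac{- \frac{1}{185} + W}{193 + E}$)
$16669 + O{\left(-218,\left(-2 + 7\right)^{2} \right)} = 16669 + \frac{- \frac{1}{185} - 218}{193 + \left(-2 + 7\right)^{2}} = 16669 + \frac{1}{193 + 5^{2}} \left(- \frac{40331}{185}\right) = 16669 + \frac{1}{193 + 25} \left(- \frac{40331}{185}\right) = 16669 + \frac{1}{218} \left(- \frac{40331}{185}\right) = 16669 - \frac{40331}{40330} = \frac{672220439}{40330}$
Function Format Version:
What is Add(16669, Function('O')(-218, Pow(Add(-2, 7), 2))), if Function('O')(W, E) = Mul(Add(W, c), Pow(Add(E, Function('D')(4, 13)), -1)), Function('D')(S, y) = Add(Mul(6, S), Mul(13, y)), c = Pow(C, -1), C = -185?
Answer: Rational(672220439, 40330) ≈ 16668.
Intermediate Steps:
c = Rational(-1, 185) (c = Pow(-185, -1) = Rational(-1, 185) ≈ -0.0054054)
Function('O')(W, E) = Mul(Pow(Add(193, E), -1), Add(Rational(-1, 185), W)) (Function('O')(W, E) = Mul(Add(W, Rational(-1, 185)), Pow(Add(E, Add(Mul(6, 4), Mul(13, 13))), -1)) = Mul(Add(Rational(-1, 185), W), Pow(Add(E, Add(24, 169)), -1)) = Mul(Add(Rational(-1, 185), W), Pow(Add(E, 193), -1)) = Mul(Add(Rational(-1, 185), W), Pow(Add(193, E), -1)) = Mul(Pow(Add(193, E), -1), Add(Rational(-1, 185), W)))
Add(16669, Function('O')(-218, Pow(Add(-2, 7), 2))) = Add(16669, Mul(Pow(Add(193, Pow(Add(-2, 7), 2)), -1), Add(Rational(-1, 185), -218))) = Add(16669, Mul(Pow(Add(193, Pow(5, 2)), -1), Rational(-40331, 185))) = Add(16669, Mul(Pow(Add(193, 25), -1), Rational(-40331, 185))) = Add(16669, Mul(Pow(218, -1), Rational(-40331, 185))) = Add(16669, Mul(Rational(1, 218), Rational(-40331, 185))) = Add(16669, Rational(-40331, 40330)) = Rational(672220439, 40330)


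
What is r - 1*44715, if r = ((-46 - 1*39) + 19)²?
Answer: -40359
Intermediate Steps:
r = 4356 (r = ((-46 - 39) + 19)² = (-85 + 19)² = (-66)² = 4356)
r - 1*44715 = 4356 - 1*44715 = 4356 - 44715 = -40359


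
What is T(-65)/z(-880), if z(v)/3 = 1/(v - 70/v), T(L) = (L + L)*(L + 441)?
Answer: 157705210/11 ≈ 1.4337e+7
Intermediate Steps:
T(L) = 2*L*(441 + L) (T(L) = (2*L)*(441 + L) = 2*L*(441 + L))
z(v) = 3/(v - 70/v)
T(-65)/z(-880) = (2*(-65)*(441 - 65))/((3*(-880)/(-70 + (-880)²))) = (2*(-65)*376)/((3*(-880)/(-70 + 774400))) = -48880/(3*(-880)/774330) = -48880/(3*(-880)*(1/774330)) = -48880/(-88/25811) = -48880*(-25811/88) = 157705210/11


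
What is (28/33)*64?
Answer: 1792/33 ≈ 54.303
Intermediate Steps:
(28/33)*64 = 1792/33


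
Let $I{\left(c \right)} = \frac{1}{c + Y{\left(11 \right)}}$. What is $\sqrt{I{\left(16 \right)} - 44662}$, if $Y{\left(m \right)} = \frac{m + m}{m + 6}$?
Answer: $\frac{i \sqrt{78783666}}{42} \approx 211.33 i$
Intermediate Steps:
$Y{\left(m \right)} = \frac{2 m}{6 + m}$
$I{\left(c \right)} = \frac{1}{\frac{22}{17} + c}$ ($I{\left(c \right)} = \frac{1}{c + 2 \cdot 11 \frac{1}{6 + 11}} = \frac{1}{c + 2 \cdot 11 \cdot \frac{1}{17}} = \frac{1}{c + \frac{22}{17}} = \frac{1}{\frac{22}{17} + c}$)
$\sqrt{I{\left(16 \right)} - 44662} = \sqrt{\frac{17}{22 + 17 \cdot 16} - 44662} = \sqrt{\frac{17}{22 + 272} - 44662} = \sqrt{\frac{17}{294} - 44662} = \sqrt{- \frac{13130611}{294}} = \frac{i \sqrt{78783666}}{42}$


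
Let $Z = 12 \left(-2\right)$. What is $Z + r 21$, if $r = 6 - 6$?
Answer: $-24$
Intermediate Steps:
$r = 0$ ($r = 6 - 6 = 0$)
$Z = -24$
$Z + r 21 = -24 + 0 \cdot 21 = -24 + 0 = -24$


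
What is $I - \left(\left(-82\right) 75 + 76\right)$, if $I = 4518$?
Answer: $10592$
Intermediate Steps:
$I - \left(\left(-82\right) 75 + 76\right) = 4518 - \left(\left(-82\right) 75 + 76\right) = 4518 - \left(-6150 + 76\right) = 4518 - -6074 = 4518 + 6074 = 10592$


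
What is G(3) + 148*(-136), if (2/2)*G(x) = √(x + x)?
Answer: -20128 + √6 ≈ -20126.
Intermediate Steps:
G(x) = √2*√x (G(x) = √(x + x) = √(2*x) = √2*√x)
G(3) + 148*(-136) = √2*√3 + 148*(-136) = √6 - 20128 = -20128 + √6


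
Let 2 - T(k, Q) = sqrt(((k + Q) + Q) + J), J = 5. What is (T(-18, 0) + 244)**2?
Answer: (246 - I*sqrt(13))**2 ≈ 60503.0 - 1773.9*I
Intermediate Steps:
T(k, Q) = 2 - sqrt(5 + k + 2*Q) (T(k, Q) = 2 - sqrt(((k + Q) + Q) + 5) = 2 - sqrt(((Q + k) + Q) + 5) = 2 - sqrt((k + 2*Q) + 5) = 2 - sqrt(5 + k + 2*Q))
(T(-18, 0) + 244)**2 = ((2 - sqrt(5 - 18 + 2*0)) + 244)**2 = ((2 - sqrt(5 - 18 + 0)) + 244)**2 = ((2 - sqrt(-13)) + 244)**2 = ((2 - I*sqrt(13)) + 244)**2 = (246 - I*sqrt(13))**2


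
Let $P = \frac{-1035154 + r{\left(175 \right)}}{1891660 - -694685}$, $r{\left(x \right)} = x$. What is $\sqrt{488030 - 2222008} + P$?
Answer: $- \frac{344993}{862115} + i \sqrt{1733978} \approx -0.40017 + 1316.8 i$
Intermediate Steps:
$P = - \frac{344993}{862115}$ ($P = \frac{-1035154 + 175}{1891660 - -694685} = - \frac{1034979}{1891660 + \left(-241887 + 936572\right)} = - \frac{1034979}{1891660 + 694685} = - \frac{1034979}{2586345} = \left(-1034979\right) \frac{1}{2586345} = - \frac{344993}{862115} \approx -0.40017$)
$\sqrt{488030 - 2222008} + P = \sqrt{488030 - 2222008} - \frac{344993}{862115} = \sqrt{-1733978} - \frac{344993}{862115} = i \sqrt{1733978} - \frac{344993}{862115} = - \frac{344993}{862115} + i \sqrt{1733978}$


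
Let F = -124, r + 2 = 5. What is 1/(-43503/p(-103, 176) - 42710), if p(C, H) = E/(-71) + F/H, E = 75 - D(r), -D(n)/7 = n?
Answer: -6425/138508378 ≈ -4.6387e-5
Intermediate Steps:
r = 3 (r = -2 + 5 = 3)
D(n) = -7*n
E = 96 (E = 75 - (-7)*3 = 75 - 1*(-21) = 75 + 21 = 96)
p(C, H) = -96/71 - 124/H (p(C, H) = 96/(-71) - 124/H = 96*(-1/71) - 124/H = -96/71 - 124/H)
1/(-43503/p(-103, 176) - 42710) = 1/(-43503/(-96/71 - 124/176) - 42710) = 1/(-43503/(-96/71 - 124*1/176) - 42710) = 1/(-43503/(-96/71 - 31/44) - 42710) = 1/(-43503/(-6425/3124) - 42710) = 1/(-43503*(-3124/6425) - 42710) = 1/(135903372/6425 - 42710) = 1/(-138508378/6425) = -6425/138508378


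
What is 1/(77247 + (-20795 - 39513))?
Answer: 1/16939 ≈ 5.9035e-5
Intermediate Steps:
1/(77247 + (-20795 - 39513)) = 1/(77247 - 60308) = 1/16939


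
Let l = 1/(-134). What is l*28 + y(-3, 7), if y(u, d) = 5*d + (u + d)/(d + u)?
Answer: 2398/67 ≈ 35.791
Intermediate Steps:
l = -1/134 ≈ -0.0074627
y(u, d) = 1 + 5*d (y(u, d) = 5*d + (d + u)/(d + u) = 5*d + 1 = 1 + 5*d)
l*28 + y(-3, 7) = -1/134*28 + (1 + 5*7) = -14/67 + (1 + 35) = -14/67 + 36 = 2398/67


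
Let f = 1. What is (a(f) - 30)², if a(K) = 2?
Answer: 784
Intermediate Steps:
(a(f) - 30)² = (2 - 30)² = (-28)² = 784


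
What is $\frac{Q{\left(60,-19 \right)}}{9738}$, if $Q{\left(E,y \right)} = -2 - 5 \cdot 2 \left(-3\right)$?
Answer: $\frac{14}{4869} \approx 0.0028753$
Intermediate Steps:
$Q{\left(E,y \right)} = 28$ ($Q{\left(E,y \right)} = -2 - -30 = -2 + 30 = 28$)
$\frac{Q{\left(60,-19 \right)}}{9738} = \frac{28}{9738} = 28 \cdot \frac{1}{9738} = \frac{14}{4869}$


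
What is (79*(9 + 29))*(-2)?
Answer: -6004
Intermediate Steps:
(79*(9 + 29))*(-2) = (79*38)*(-2) = 3002*(-2) = -6004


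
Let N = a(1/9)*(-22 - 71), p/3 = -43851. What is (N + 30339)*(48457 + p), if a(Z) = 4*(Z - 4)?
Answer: -7923785272/3 ≈ -2.6413e+9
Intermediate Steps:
a(Z) = -16 + 4*Z (a(Z) = 4*(-4 + Z) = -16 + 4*Z)
p = -131553 (p = 3*(-43851) = -131553)
N = 4340/3 (N = (-16 + 4/9)*(-22 - 71) = (-16 + 4*(⅑))*(-93) = (-16 + 4/9)*(-93) = -140/9*(-93) = 4340/3 ≈ 1446.7)
(N + 30339)*(48457 + p) = (4340/3 + 30339)*(48457 - 131553) = (95357/3)*(-83096) = -7923785272/3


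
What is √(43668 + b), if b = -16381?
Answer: √27287 ≈ 165.19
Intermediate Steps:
√(43668 + b) = √(43668 - 16381) = √27287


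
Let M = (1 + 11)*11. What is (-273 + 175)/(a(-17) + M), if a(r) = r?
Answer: -98/115 ≈ -0.85217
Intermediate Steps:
M = 132 (M = 12*11 = 132)
(-273 + 175)/(a(-17) + M) = (-273 + 175)/(-17 + 132) = -98/115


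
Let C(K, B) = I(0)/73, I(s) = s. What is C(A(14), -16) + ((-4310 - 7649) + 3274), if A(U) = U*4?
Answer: -8685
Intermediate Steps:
A(U) = 4*U
C(K, B) = 0 (C(K, B) = 0/73 = 0*(1/73) = 0)
C(A(14), -16) + ((-4310 - 7649) + 3274) = 0 + ((-4310 - 7649) + 3274) = 0 + (-11959 + 3274) = 0 - 8685 = -8685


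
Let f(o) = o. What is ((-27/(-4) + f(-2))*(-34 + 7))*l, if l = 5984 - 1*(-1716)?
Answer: -987525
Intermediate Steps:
l = 7700 (l = 5984 + 1716 = 7700)
((-27/(-4) + f(-2))*(-34 + 7))*l = ((-27/(-4) - 2)*(-34 + 7))*7700 = ((-27*(-1/4) - 2)*(-27))*7700 = ((27/4 - 2)*(-27))*7700 = ((19/4)*(-27))*7700 = -513/4*7700 = -987525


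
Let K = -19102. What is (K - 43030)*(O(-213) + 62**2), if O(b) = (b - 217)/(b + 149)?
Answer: -1914022859/8 ≈ -2.3925e+8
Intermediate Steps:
O(b) = (-217 + b)/(149 + b)
(K - 43030)*(O(-213) + 62**2) = (-19102 - 43030)*((-217 - 213)/(149 - 213) + 62**2) = -62132*(-430/(-64) + 3844) = -62132*(-1/64*(-430) + 3844) = -62132*(215/32 + 3844) = -62132*123223/32 = -1914022859/8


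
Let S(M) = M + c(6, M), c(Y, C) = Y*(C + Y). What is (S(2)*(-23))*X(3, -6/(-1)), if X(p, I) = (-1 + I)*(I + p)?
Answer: -51750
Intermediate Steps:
S(M) = 36 + 7*M (S(M) = M + 6*(M + 6) = M + 6*(6 + M) = M + (36 + 6*M) = 36 + 7*M)
(S(2)*(-23))*X(3, -6/(-1)) = ((36 + 7*2)*(-23))*((-6/(-1))**2 - (-6)/(-1) - 1*3 - 6/(-1)*3) = ((36 + 14)*(-23))*((-6*(-1))**2 - (-6)*(-1) - 3 - 6*(-1)*3) = (50*(-23))*(6**2 - 1*6 - 3 + 6*3) = -1150*(36 - 6 - 3 + 18) = -1150*45 = -51750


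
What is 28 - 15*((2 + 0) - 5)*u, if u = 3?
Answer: 163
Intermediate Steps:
28 - 15*((2 + 0) - 5)*u = 28 - 15*((2 + 0) - 5)*3 = 28 - 15*(2 - 5)*3 = 28 - (-45)*3 = 28 - 15*(-9) = 28 + 135 = 163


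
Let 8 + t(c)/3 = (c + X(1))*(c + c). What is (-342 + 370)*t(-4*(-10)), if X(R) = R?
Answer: 274848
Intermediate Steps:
t(c) = -24 + 6*c*(1 + c) (t(c) = -24 + 3*((c + 1)*(c + c)) = -24 + 3*((1 + c)*(2*c)) = -24 + 3*(2*c*(1 + c)) = -24 + 6*c*(1 + c))
(-342 + 370)*t(-4*(-10)) = (-342 + 370)*(-24 + 6*(-4*(-10)) + 6*(-4*(-10))²) = 28*(-24 + 6*40 + 6*40²) = 28*(-24 + 240 + 6*1600) = 28*(-24 + 240 + 9600) = 28*9816 = 274848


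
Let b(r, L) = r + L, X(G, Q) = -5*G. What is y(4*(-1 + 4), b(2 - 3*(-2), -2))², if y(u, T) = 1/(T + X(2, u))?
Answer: 1/16 ≈ 0.062500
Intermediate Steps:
b(r, L) = L + r
y(u, T) = 1/(-10 + T) (y(u, T) = 1/(T - 5*2) = 1/(T - 10) = 1/(-10 + T))
y(4*(-1 + 4), b(2 - 3*(-2), -2))² = (1/(-10 + (-2 + (2 - 3*(-2)))))² = (1/(-10 + (-2 + (2 + 6))))² = (1/(-10 + (-2 + 8)))² = (1/(-10 + 6))² = (1/(-4))² = (-¼)² = 1/16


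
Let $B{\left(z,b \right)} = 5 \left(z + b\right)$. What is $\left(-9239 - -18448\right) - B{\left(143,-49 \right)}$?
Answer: $8739$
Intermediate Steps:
$B{\left(z,b \right)} = 5 b + 5 z$ ($B{\left(z,b \right)} = 5 \left(b + z\right) = 5 b + 5 z$)
$\left(-9239 - -18448\right) - B{\left(143,-49 \right)} = \left(-9239 - -18448\right) - \left(5 \left(-49\right) + 5 \cdot 143\right) = \left(-9239 + 18448\right) - \left(-245 + 715\right) = 9209 - 470 = 8739$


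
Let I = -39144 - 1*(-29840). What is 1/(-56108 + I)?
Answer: -1/65412 ≈ -1.5288e-5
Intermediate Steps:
I = -9304 (I = -39144 + 29840 = -9304)
1/(-56108 + I) = 1/(-56108 - 9304) = 1/(-65412) = -1/65412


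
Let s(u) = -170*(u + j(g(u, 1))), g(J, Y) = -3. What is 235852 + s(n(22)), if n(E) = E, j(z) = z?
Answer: 232622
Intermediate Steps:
s(u) = 510 - 170*u (s(u) = -170*(u - 3) = -170*(-3 + u) = 510 - 170*u)
235852 + s(n(22)) = 235852 + (510 - 170*22) = 235852 + (510 - 3740) = 235852 - 3230 = 232622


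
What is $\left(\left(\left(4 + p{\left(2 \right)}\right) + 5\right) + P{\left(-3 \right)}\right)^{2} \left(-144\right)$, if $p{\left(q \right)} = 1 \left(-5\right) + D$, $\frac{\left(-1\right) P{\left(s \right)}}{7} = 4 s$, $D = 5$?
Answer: $-1245456$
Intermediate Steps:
$P{\left(s \right)} = - 28 s$ ($P{\left(s \right)} = - 7 \cdot 4 s = - 28 s$)
$p{\left(q \right)} = 0$ ($p{\left(q \right)} = 1 \left(-5\right) + 5 = -5 + 5 = 0$)
$\left(\left(\left(4 + p{\left(2 \right)}\right) + 5\right) + P{\left(-3 \right)}\right)^{2} \left(-144\right) = \left(\left(\left(4 + 0\right) + 5\right) - -84\right)^{2} \left(-144\right) = \left(\left(4 + 5\right) + 84\right)^{2} \left(-144\right) = \left(9 + 84\right)^{2} \left(-144\right) = 93^{2} \left(-144\right) = 8649 \left(-144\right) = -1245456$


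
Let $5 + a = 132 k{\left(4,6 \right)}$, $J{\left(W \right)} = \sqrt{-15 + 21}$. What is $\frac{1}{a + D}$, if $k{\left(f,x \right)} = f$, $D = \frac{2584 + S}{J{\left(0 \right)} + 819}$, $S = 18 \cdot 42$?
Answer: $\frac{70708065}{37268678231} + \frac{668 \sqrt{6}}{37268678231} \approx 0.0018973$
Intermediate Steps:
$J{\left(W \right)} = \sqrt{6}$
$S = 756$
$D = \frac{3340}{819 + \sqrt{6}}$ ($D = \frac{2584 + 756}{\sqrt{6} + 819} = \frac{3340}{819 + \sqrt{6}} \approx 4.066$)
$a = 523$ ($a = -5 + 132 \cdot 4 = -5 + 528 = 523$)
$\frac{1}{a + D} = \frac{1}{523 + \left(\frac{182364}{44717} - \frac{668 \sqrt{6}}{134151}\right)} = \frac{1}{\frac{23569355}{44717} - \frac{668 \sqrt{6}}{134151}}$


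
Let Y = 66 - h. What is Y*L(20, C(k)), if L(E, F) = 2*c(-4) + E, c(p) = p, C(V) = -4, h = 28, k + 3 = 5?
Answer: 456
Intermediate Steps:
k = 2 (k = -3 + 5 = 2)
Y = 38 (Y = 66 - 1*28 = 66 - 28 = 38)
L(E, F) = -8 + E (L(E, F) = 2*(-4) + E = -8 + E)
Y*L(20, C(k)) = 38*(-8 + 20) = 38*12 = 456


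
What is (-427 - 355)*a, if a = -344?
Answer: 269008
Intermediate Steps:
(-427 - 355)*a = (-427 - 355)*(-344) = -782*(-344) = 269008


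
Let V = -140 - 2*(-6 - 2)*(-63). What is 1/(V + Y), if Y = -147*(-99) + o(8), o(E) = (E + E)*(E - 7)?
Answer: 1/13421 ≈ 7.4510e-5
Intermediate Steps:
o(E) = 2*E*(-7 + E) (o(E) = (2*E)*(-7 + E) = 2*E*(-7 + E))
V = -1148 (V = -140 - 2*(-8)*(-63) = -140 + 16*(-63) = -140 - 1008 = -1148)
Y = 14569 (Y = -147*(-99) + 2*8*(-7 + 8) = 14553 + 2*8*1 = 14553 + 16 = 14569)
1/(V + Y) = 1/(-1148 + 14569) = 1/13421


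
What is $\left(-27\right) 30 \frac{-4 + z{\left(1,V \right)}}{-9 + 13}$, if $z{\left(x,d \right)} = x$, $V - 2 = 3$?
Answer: $\frac{1215}{2} \approx 607.5$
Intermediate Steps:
$V = 5$ ($V = 2 + 3 = 5$)
$\left(-27\right) 30 \frac{-4 + z{\left(1,V \right)}}{-9 + 13} = \left(-27\right) 30 \frac{-4 + 1}{-9 + 13} = - 810 \left(- \frac{3}{4}\right) = - 810 \left(\left(-3\right) \frac{1}{4}\right) = \left(-810\right) \left(- \frac{3}{4}\right) = \frac{1215}{2}$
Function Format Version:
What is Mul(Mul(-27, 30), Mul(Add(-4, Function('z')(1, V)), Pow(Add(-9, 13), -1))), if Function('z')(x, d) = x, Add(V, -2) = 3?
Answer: Rational(1215, 2) ≈ 607.50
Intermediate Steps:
V = 5 (V = Add(2, 3) = 5)
Mul(Mul(-27, 30), Mul(Add(-4, Function('z')(1, V)), Pow(Add(-9, 13), -1))) = Mul(Mul(-27, 30), Mul(Add(-4, 1), Pow(Add(-9, 13), -1))) = Mul(-810, Mul(-3, Pow(4, -1))) = Mul(-810, Mul(-3, Rational(1, 4))) = Mul(-810, Rational(-3, 4)) = Rational(1215, 2)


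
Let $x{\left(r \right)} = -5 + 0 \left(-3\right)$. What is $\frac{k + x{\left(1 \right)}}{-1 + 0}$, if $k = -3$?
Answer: $8$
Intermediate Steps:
$x{\left(r \right)} = -5$ ($x{\left(r \right)} = -5 + 0 = -5$)
$\frac{k + x{\left(1 \right)}}{-1 + 0} = \frac{-3 - 5}{-1 + 0} = \frac{1}{-1} \left(-8\right) = \left(-1\right) \left(-8\right) = 8$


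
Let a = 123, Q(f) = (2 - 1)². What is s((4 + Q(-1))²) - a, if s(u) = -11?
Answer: -134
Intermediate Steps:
Q(f) = 1 (Q(f) = 1² = 1)
s((4 + Q(-1))²) - a = -11 - 1*123 = -11 - 123 = -134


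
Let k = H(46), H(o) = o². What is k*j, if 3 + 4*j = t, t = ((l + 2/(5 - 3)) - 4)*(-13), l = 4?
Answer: -8464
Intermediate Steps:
k = 2116 (k = 46² = 2116)
t = -13 (t = ((4 + 2/(5 - 3)) - 4)*(-13) = ((4 + 2/2) - 4)*(-13) = ((4 + 2*(½)) - 4)*(-13) = ((4 + 1) - 4)*(-13) = (5 - 4)*(-13) = 1*(-13) = -13)
j = -4 (j = -¾ + (¼)*(-13) = -¾ - 13/4 = -4)
k*j = 2116*(-4) = -8464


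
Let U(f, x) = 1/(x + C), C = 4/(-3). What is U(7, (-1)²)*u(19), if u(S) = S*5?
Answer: -285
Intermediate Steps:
u(S) = 5*S
C = -4/3 (C = 4*(-⅓) = -4/3 ≈ -1.3333)
U(f, x) = 1/(-4/3 + x) (U(f, x) = 1/(x - 4/3) = 1/(-4/3 + x))
U(7, (-1)²)*u(19) = (3/(-4 + 3*(-1)²))*(5*19) = (3/(-4 + 3*1))*95 = (3/(-4 + 3))*95 = (3/(-1))*95 = (3*(-1))*95 = -3*95 = -285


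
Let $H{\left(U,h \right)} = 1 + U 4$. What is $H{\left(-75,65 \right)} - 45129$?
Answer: $-45428$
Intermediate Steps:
$H{\left(U,h \right)} = 1 + 4 U$
$H{\left(-75,65 \right)} - 45129 = \left(1 + 4 \left(-75\right)\right) - 45129 = \left(1 - 300\right) - 45129 = -299 - 45129 = -45428$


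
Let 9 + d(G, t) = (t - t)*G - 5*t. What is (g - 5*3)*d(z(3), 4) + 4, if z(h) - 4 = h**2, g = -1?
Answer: 468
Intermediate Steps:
z(h) = 4 + h**2
d(G, t) = -9 - 5*t (d(G, t) = -9 + ((t - t)*G - 5*t) = -9 + (0*G - 5*t) = -9 + (0 - 5*t) = -9 - 5*t)
(g - 5*3)*d(z(3), 4) + 4 = (-1 - 5*3)*(-9 - 5*4) + 4 = (-1 - 15)*(-9 - 20) + 4 = -16*(-29) + 4 = 464 + 4 = 468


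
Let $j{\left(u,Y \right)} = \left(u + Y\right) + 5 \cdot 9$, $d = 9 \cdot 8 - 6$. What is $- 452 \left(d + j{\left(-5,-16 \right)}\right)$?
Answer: $-40680$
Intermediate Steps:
$d = 66$ ($d = 72 - 6 = 66$)
$j{\left(u,Y \right)} = 45 + Y + u$ ($j{\left(u,Y \right)} = \left(Y + u\right) + 45 = 45 + Y + u$)
$- 452 \left(d + j{\left(-5,-16 \right)}\right) = - 452 \left(66 - -24\right) = - 452 \left(66 + 24\right) = \left(-452\right) 90 = -40680$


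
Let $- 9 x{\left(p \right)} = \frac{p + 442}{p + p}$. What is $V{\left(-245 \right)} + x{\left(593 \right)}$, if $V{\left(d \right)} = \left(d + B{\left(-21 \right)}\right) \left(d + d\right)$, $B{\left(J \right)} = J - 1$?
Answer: $\frac{155164265}{1186} \approx 1.3083 \cdot 10^{5}$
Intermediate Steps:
$x{\left(p \right)} = - \frac{442 + p}{18 p}$ ($x{\left(p \right)} = - \frac{\left(p + 442\right) \frac{1}{p + p}}{9} = - \frac{\left(442 + p\right) \frac{1}{2 p}}{9} = - \frac{\frac{1}{2} \frac{1}{p} \left(442 + p\right)}{9} = - \frac{442 + p}{18 p}$)
$B{\left(J \right)} = -1 + J$
$V{\left(d \right)} = 2 d \left(-22 + d\right)$ ($V{\left(d \right)} = \left(d - 22\right) \left(d + d\right) = \left(d - 22\right) 2 d = \left(-22 + d\right) 2 d = 2 d \left(-22 + d\right)$)
$V{\left(-245 \right)} + x{\left(593 \right)} = 2 \left(-245\right) \left(-22 - 245\right) + \frac{-442 - 593}{18 \cdot 593} = 2 \left(-245\right) \left(-267\right) + \frac{1}{18} \cdot \frac{1}{593} \left(-442 - 593\right) = 130830 + \frac{1}{18} \cdot \frac{1}{593} \left(-1035\right) = 130830 - \frac{115}{1186} = \frac{155164265}{1186}$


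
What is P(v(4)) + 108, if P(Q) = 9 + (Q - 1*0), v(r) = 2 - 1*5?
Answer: 114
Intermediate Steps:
v(r) = -3 (v(r) = 2 - 5 = -3)
P(Q) = 9 + Q (P(Q) = 9 + (Q + 0) = 9 + Q)
P(v(4)) + 108 = (9 - 3) + 108 = 6 + 108 = 114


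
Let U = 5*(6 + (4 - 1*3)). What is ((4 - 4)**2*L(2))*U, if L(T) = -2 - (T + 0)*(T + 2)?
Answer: 0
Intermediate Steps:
L(T) = -2 - T*(2 + T)
U = 35 (U = 5*(6 + (4 - 3)) = 5*(6 + 1) = 5*7 = 35)
((4 - 4)**2*L(2))*U = ((4 - 4)**2*(-2 - 1*2**2 - 2*2))*35 = (0**2*(-2 - 1*4 - 4))*35 = (0*(-2 - 4 - 4))*35 = (0*(-10))*35 = 0*35 = 0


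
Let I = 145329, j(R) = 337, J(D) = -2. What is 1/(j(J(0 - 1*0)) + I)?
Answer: 1/145666 ≈ 6.8650e-6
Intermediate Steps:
1/(j(J(0 - 1*0)) + I) = 1/(337 + 145329) = 1/145666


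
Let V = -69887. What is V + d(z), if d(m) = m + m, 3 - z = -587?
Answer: -68707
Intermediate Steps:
z = 590 (z = 3 - 1*(-587) = 3 + 587 = 590)
d(m) = 2*m
V + d(z) = -69887 + 2*590 = -69887 + 1180 = -68707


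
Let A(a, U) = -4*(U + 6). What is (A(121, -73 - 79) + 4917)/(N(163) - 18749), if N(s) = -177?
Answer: -5501/18926 ≈ -0.29066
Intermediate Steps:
A(a, U) = -24 - 4*U (A(a, U) = -4*(6 + U) = -24 - 4*U)
(A(121, -73 - 79) + 4917)/(N(163) - 18749) = ((-24 - 4*(-73 - 79)) + 4917)/(-177 - 18749) = ((-24 - 4*(-152)) + 4917)/(-18926) = ((-24 + 608) + 4917)*(-1/18926) = (584 + 4917)*(-1/18926) = 5501*(-1/18926) = -5501/18926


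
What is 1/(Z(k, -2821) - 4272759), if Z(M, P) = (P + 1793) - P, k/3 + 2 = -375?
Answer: -1/4270966 ≈ -2.3414e-7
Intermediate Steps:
k = -1131 (k = -6 + 3*(-375) = -6 - 1125 = -1131)
Z(M, P) = 1793 (Z(M, P) = (1793 + P) - P = 1793)
1/(Z(k, -2821) - 4272759) = 1/(1793 - 4272759) = 1/(-4270966) = -1/4270966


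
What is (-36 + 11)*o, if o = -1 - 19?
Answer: 500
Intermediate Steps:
o = -20
(-36 + 11)*o = (-36 + 11)*(-20) = -25*(-20) = 500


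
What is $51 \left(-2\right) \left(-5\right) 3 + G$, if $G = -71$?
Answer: $1459$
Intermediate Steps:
$51 \left(-2\right) \left(-5\right) 3 + G = 51 \left(-2\right) \left(-5\right) 3 - 71 = 51 \cdot 10 \cdot 3 - 71 = 51 \cdot 30 - 71 = 1530 - 71 = 1459$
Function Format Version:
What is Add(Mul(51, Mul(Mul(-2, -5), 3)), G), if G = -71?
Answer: 1459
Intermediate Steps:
Add(Mul(51, Mul(Mul(-2, -5), 3)), G) = Add(Mul(51, Mul(Mul(-2, -5), 3)), -71) = Add(Mul(51, Mul(10, 3)), -71) = Add(Mul(51, 30), -71) = Add(1530, -71) = 1459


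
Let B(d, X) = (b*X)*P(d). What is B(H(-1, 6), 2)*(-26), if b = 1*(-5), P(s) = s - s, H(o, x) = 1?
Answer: 0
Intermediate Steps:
P(s) = 0
b = -5
B(d, X) = 0 (B(d, X) = -5*X*0 = 0)
B(H(-1, 6), 2)*(-26) = 0*(-26) = 0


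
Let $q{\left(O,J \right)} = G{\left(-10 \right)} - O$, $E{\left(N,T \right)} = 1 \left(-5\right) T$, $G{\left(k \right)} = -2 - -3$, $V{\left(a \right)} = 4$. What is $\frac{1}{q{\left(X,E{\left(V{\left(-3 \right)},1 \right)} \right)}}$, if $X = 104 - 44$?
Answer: $- \frac{1}{59} \approx -0.016949$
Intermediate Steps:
$G{\left(k \right)} = 1$ ($G{\left(k \right)} = -2 + 3 = 1$)
$E{\left(N,T \right)} = - 5 T$
$X = 60$
$q{\left(O,J \right)} = 1 - O$
$\frac{1}{q{\left(X,E{\left(V{\left(-3 \right)},1 \right)} \right)}} = \frac{1}{1 - 60} = \frac{1}{-59} = - \frac{1}{59}$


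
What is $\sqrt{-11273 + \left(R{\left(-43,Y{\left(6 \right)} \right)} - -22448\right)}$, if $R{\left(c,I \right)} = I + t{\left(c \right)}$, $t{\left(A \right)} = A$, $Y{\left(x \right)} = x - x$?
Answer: $22 \sqrt{23} \approx 105.51$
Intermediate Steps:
$Y{\left(x \right)} = 0$
$R{\left(c,I \right)} = I + c$
$\sqrt{-11273 + \left(R{\left(-43,Y{\left(6 \right)} \right)} - -22448\right)} = \sqrt{-11273 + \left(\left(0 - 43\right) - -22448\right)} = \sqrt{-11273 + \left(-43 + 22448\right)} = \sqrt{-11273 + 22405} = \sqrt{11132} = 22 \sqrt{23}$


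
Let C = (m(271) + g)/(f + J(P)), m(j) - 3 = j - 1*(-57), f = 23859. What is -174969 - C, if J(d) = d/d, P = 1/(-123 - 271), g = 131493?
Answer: -1043723041/5965 ≈ -1.7497e+5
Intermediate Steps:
m(j) = 60 + j (m(j) = 3 + (j - 1*(-57)) = 3 + (j + 57) = 3 + (57 + j) = 60 + j)
P = -1/394 (P = 1/(-394) = -1/394 ≈ -0.0025381)
J(d) = 1
C = 32956/5965 (C = ((60 + 271) + 131493)/(23859 + 1) = (331 + 131493)/23860 = 131824*(1/23860) = 32956/5965 ≈ 5.5249)
-174969 - C = -174969 - 1*32956/5965 = -174969 - 32956/5965 = -1043723041/5965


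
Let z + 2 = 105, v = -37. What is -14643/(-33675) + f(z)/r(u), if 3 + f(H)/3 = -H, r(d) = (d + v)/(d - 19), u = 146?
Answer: -452800821/1223525 ≈ -370.08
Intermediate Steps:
z = 103 (z = -2 + 105 = 103)
r(d) = (-37 + d)/(-19 + d) (r(d) = (d - 37)/(d - 19) = (-37 + d)/(-19 + d))
f(H) = -9 - 3*H (f(H) = -9 + 3*(-H) = -9 - 3*H)
-14643/(-33675) + f(z)/r(u) = -14643/(-33675) + (-9 - 3*103)/(((-37 + 146)/(-19 + 146))) = -14643*(-1/33675) + (-9 - 309)/((109/127)) = 4881/11225 - 318/((1/127)*109) = 4881/11225 - 318/109/127 = 4881/11225 - 318*127/109 = 4881/11225 - 40386/109 = -452800821/1223525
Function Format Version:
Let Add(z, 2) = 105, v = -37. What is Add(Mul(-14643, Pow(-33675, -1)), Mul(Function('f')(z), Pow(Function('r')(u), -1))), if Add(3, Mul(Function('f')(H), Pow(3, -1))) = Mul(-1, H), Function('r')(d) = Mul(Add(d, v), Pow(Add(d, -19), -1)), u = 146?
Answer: Rational(-452800821, 1223525) ≈ -370.08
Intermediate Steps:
z = 103 (z = Add(-2, 105) = 103)
Function('r')(d) = Mul(Pow(Add(-19, d), -1), Add(-37, d)) (Function('r')(d) = Mul(Add(d, -37), Pow(Add(d, -19), -1)) = Mul(Add(-37, d), Pow(Add(-19, d), -1)) = Mul(Pow(Add(-19, d), -1), Add(-37, d)))
Function('f')(H) = Add(-9, Mul(-3, H)) (Function('f')(H) = Add(-9, Mul(3, Mul(-1, H))) = Add(-9, Mul(-3, H)))
Add(Mul(-14643, Pow(-33675, -1)), Mul(Function('f')(z), Pow(Function('r')(u), -1))) = Add(Mul(-14643, Pow(-33675, -1)), Mul(Add(-9, Mul(-3, 103)), Pow(Mul(Pow(Add(-19, 146), -1), Add(-37, 146)), -1))) = Add(Mul(-14643, Rational(-1, 33675)), Mul(Add(-9, -309), Pow(Mul(Pow(127, -1), 109), -1))) = Add(Rational(4881, 11225), Mul(-318, Pow(Mul(Rational(1, 127), 109), -1))) = Add(Rational(4881, 11225), Mul(-318, Pow(Rational(109, 127), -1))) = Add(Rational(4881, 11225), Mul(-318, Rational(127, 109))) = Add(Rational(4881, 11225), Rational(-40386, 109)) = Rational(-452800821, 1223525)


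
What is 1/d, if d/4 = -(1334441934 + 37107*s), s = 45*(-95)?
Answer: -1/4703238036 ≈ -2.1262e-10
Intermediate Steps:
s = -4275
d = -4703238036 (d = 4*(-37107/(1/(-4275 + 35962))) = 4*(-37107/(1/31687)) = 4*(-37107/1/31687) = 4*(-37107*31687) = 4*(-1175809509) = -4703238036)
1/d = 1/(-4703238036) = -1/4703238036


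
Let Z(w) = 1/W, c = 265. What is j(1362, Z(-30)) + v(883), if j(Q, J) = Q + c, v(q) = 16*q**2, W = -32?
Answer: 12476651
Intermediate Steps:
Z(w) = -1/32 (Z(w) = 1/(-32) = -1/32)
j(Q, J) = 265 + Q (j(Q, J) = Q + 265 = 265 + Q)
j(1362, Z(-30)) + v(883) = (265 + 1362) + 16*883**2 = 1627 + 16*779689 = 1627 + 12475024 = 12476651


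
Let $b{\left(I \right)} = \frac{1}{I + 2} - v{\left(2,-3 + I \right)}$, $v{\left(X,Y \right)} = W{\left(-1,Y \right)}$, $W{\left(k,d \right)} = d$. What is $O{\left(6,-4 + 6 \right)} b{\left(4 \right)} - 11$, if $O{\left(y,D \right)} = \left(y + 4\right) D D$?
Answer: $- \frac{133}{3} \approx -44.333$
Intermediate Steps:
$O{\left(y,D \right)} = D^{2} \left(4 + y\right)$ ($O{\left(y,D \right)} = \left(4 + y\right) D D = D \left(4 + y\right) D = D^{2} \left(4 + y\right)$)
$v{\left(X,Y \right)} = Y$
$b{\left(I \right)} = 3 + \frac{1}{2 + I} - I$ ($b{\left(I \right)} = \frac{1}{I + 2} - \left(-3 + I\right) = \frac{1}{2 + I} - \left(-3 + I\right) = 3 + \frac{1}{2 + I} - I$)
$O{\left(6,-4 + 6 \right)} b{\left(4 \right)} - 11 = \left(-4 + 6\right)^{2} \left(4 + 6\right) \frac{7 + 4 - 4^{2}}{2 + 4} - 11 = 2^{2} \cdot 10 \frac{7 + 4 - 16}{6} - 11 = 4 \cdot 10 \frac{7 + 4 - 16}{6} - 11 = 40 \cdot \frac{1}{6} \left(-5\right) - 11 = 40 \left(- \frac{5}{6}\right) - 11 = - \frac{100}{3} - 11 = - \frac{133}{3}$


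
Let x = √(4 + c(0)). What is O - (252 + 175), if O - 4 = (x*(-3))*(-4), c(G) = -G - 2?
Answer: -423 + 12*√2 ≈ -406.03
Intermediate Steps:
c(G) = -2 - G
x = √2 (x = √(4 + (-2 - 1*0)) = √(4 + (-2 + 0)) = √(4 - 2) = √2 ≈ 1.4142)
O = 4 + 12*√2 (O = 4 + (√2*(-3))*(-4) = 4 - 3*√2*(-4) = 4 + 12*√2 ≈ 20.971)
O - (252 + 175) = (4 + 12*√2) - (252 + 175) = (4 + 12*√2) - 1*427 = (4 + 12*√2) - 427 = -423 + 12*√2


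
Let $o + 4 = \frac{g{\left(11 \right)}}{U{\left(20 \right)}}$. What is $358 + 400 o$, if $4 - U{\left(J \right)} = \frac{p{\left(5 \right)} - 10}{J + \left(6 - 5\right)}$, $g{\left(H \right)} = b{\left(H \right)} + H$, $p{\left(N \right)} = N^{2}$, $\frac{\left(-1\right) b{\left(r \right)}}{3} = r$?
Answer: $- \frac{90166}{23} \approx -3920.3$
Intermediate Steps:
$b{\left(r \right)} = - 3 r$
$g{\left(H \right)} = - 2 H$ ($g{\left(H \right)} = - 3 H + H = - 2 H$)
$U{\left(J \right)} = 4 - \frac{15}{1 + J}$ ($U{\left(J \right)} = 4 - \frac{5^{2} - 10}{J + \left(6 - 5\right)} = 4 - \frac{25 - 10}{J + 1} = 4 - \frac{15}{1 + J}$)
$o = - \frac{246}{23}$ ($o = -4 + \frac{\left(-2\right) 11}{\frac{1}{1 + 20} \left(-11 + 4 \cdot 20\right)} = -4 - \frac{22}{\frac{1}{21} \left(-11 + 80\right)} = -4 - \frac{22}{\frac{1}{21} \cdot 69} = -4 - \frac{22}{\frac{23}{7}} = -4 - \frac{154}{23} = - \frac{246}{23} \approx -10.696$)
$358 + 400 o = 358 + 400 \left(- \frac{246}{23}\right) = 358 - \frac{98400}{23} = - \frac{90166}{23}$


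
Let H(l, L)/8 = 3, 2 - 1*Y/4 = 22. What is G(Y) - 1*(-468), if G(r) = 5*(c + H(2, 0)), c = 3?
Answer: 603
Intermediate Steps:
Y = -80 (Y = 8 - 4*22 = 8 - 88 = -80)
H(l, L) = 24 (H(l, L) = 8*3 = 24)
G(r) = 135 (G(r) = 5*(3 + 24) = 5*27 = 135)
G(Y) - 1*(-468) = 135 - 1*(-468) = 135 + 468 = 603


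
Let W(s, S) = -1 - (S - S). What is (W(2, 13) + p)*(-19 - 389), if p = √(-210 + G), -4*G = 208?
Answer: 408 - 408*I*√262 ≈ 408.0 - 6604.1*I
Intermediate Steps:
G = -52 (G = -¼*208 = -52)
p = I*√262 (p = √(-210 - 52) = √(-262) = I*√262 ≈ 16.186*I)
W(s, S) = -1 (W(s, S) = -1 - 1*0 = -1 + 0 = -1)
(W(2, 13) + p)*(-19 - 389) = (-1 + I*√262)*(-19 - 389) = (-1 + I*√262)*(-408) = 408 - 408*I*√262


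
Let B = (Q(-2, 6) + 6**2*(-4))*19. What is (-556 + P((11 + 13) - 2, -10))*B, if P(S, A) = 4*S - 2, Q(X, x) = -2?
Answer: 1303780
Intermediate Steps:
P(S, A) = -2 + 4*S
B = -2774 (B = (-2 + 6**2*(-4))*19 = (-2 + 36*(-4))*19 = (-2 - 144)*19 = -146*19 = -2774)
(-556 + P((11 + 13) - 2, -10))*B = (-556 + (-2 + 4*((11 + 13) - 2)))*(-2774) = (-556 + (-2 + 4*(24 - 2)))*(-2774) = (-556 + (-2 + 4*22))*(-2774) = (-556 + (-2 + 88))*(-2774) = (-556 + 86)*(-2774) = -470*(-2774) = 1303780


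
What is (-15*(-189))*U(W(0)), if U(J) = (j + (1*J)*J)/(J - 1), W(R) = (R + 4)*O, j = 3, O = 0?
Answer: -8505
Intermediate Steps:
W(R) = 0 (W(R) = (R + 4)*0 = (4 + R)*0 = 0)
U(J) = (3 + J**2)/(-1 + J) (U(J) = (3 + (1*J)*J)/(J - 1) = (3 + J*J)/(-1 + J) = (3 + J**2)/(-1 + J))
(-15*(-189))*U(W(0)) = (-15*(-189))*((3 + 0**2)/(-1 + 0)) = 2835*((3 + 0)/(-1)) = 2835*(-1*3) = 2835*(-3) = -8505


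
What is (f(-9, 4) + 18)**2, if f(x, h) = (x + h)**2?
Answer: 1849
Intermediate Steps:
f(x, h) = (h + x)**2
(f(-9, 4) + 18)**2 = ((4 - 9)**2 + 18)**2 = ((-5)**2 + 18)**2 = (25 + 18)**2 = 43**2 = 1849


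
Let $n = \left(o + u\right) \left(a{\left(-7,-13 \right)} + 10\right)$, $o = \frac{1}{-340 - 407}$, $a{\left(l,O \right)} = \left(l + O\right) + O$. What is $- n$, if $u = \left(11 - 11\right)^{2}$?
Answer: $- \frac{23}{747} \approx -0.03079$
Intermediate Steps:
$a{\left(l,O \right)} = l + 2 O$ ($a{\left(l,O \right)} = \left(O + l\right) + O = l + 2 O$)
$u = 0$ ($u = 0^{2} = 0$)
$o = - \frac{1}{747}$ ($o = \frac{1}{-747} = - \frac{1}{747} \approx -0.0013387$)
$n = \frac{23}{747}$ ($n = \left(- \frac{1}{747} + 0\right) \left(\left(-7 + 2 \left(-13\right)\right) + 10\right) = - \frac{\left(-7 - 26\right) + 10}{747} = - \frac{-33 + 10}{747} = \left(- \frac{1}{747}\right) \left(-23\right) = \frac{23}{747} \approx 0.03079$)
$- n = \left(-1\right) \frac{23}{747} = - \frac{23}{747}$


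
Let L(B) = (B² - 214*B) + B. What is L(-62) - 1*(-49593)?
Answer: 66643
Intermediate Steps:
L(B) = B² - 213*B
L(-62) - 1*(-49593) = -62*(-213 - 62) - 1*(-49593) = -62*(-275) + 49593 = 17050 + 49593 = 66643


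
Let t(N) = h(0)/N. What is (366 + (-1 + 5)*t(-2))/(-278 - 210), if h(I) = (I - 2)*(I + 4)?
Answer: -191/244 ≈ -0.78279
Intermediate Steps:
h(I) = (-2 + I)*(4 + I)
t(N) = -8/N (t(N) = (-8 + 0² + 2*0)/N = (-8 + 0 + 0)/N = -8/N)
(366 + (-1 + 5)*t(-2))/(-278 - 210) = (366 + (-1 + 5)*(-8/(-2)))/(-278 - 210) = (366 + 4*(-8*(-½)))/(-488) = (366 + 4*4)*(-1/488) = (366 + 16)*(-1/488) = 382*(-1/488) = -191/244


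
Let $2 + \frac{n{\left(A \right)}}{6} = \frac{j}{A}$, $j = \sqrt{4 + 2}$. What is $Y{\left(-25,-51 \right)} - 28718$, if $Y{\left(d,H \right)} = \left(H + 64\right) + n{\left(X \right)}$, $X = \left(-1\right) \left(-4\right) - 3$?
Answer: $-28717 + 6 \sqrt{6} \approx -28702.0$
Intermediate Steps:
$j = \sqrt{6} \approx 2.4495$
$X = 1$ ($X = 4 - 3 = 1$)
$n{\left(A \right)} = -12 + \frac{6 \sqrt{6}}{A}$ ($n{\left(A \right)} = -12 + 6 \frac{\sqrt{6}}{A} = -12 + \frac{6 \sqrt{6}}{A}$)
$Y{\left(d,H \right)} = 52 + H + 6 \sqrt{6}$ ($Y{\left(d,H \right)} = \left(H + 64\right) - \left(12 - \frac{6 \sqrt{6}}{1}\right) = \left(64 + H\right) - \left(12 - 6 \sqrt{6} \cdot 1\right) = \left(64 + H\right) - \left(12 - 6 \sqrt{6}\right) = 52 + H + 6 \sqrt{6}$)
$Y{\left(-25,-51 \right)} - 28718 = \left(52 - 51 + 6 \sqrt{6}\right) - 28718 = \left(1 + 6 \sqrt{6}\right) - 28718 = -28717 + 6 \sqrt{6}$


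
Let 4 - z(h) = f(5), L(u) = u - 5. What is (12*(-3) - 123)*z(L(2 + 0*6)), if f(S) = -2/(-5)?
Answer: -2862/5 ≈ -572.40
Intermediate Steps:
L(u) = -5 + u
f(S) = ⅖ (f(S) = -2*(-⅕) = ⅖)
z(h) = 18/5 (z(h) = 4 - 1*⅖ = 4 - ⅖ = 18/5)
(12*(-3) - 123)*z(L(2 + 0*6)) = (12*(-3) - 123)*(18/5) = (-36 - 123)*(18/5) = -159*18/5 = -2862/5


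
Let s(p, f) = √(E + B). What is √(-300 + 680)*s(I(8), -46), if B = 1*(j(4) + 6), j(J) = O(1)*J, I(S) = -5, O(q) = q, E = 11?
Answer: 2*√1995 ≈ 89.331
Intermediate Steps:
j(J) = J (j(J) = 1*J = J)
B = 10 (B = 1*(4 + 6) = 1*10 = 10)
s(p, f) = √21 (s(p, f) = √(11 + 10) = √21)
√(-300 + 680)*s(I(8), -46) = √(-300 + 680)*√21 = √380*√21 = (2*√95)*√21 = 2*√1995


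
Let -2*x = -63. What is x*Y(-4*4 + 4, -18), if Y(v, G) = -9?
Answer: -567/2 ≈ -283.50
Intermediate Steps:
x = 63/2 (x = -½*(-63) = 63/2 ≈ 31.500)
x*Y(-4*4 + 4, -18) = (63/2)*(-9) = -567/2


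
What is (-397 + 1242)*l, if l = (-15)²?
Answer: 190125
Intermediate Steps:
l = 225
(-397 + 1242)*l = (-397 + 1242)*225 = 845*225 = 190125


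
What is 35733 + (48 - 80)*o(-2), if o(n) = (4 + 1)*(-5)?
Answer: 36533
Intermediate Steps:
o(n) = -25 (o(n) = 5*(-5) = -25)
35733 + (48 - 80)*o(-2) = 35733 + (48 - 80)*(-25) = 35733 - 32*(-25) = 35733 + 800 = 36533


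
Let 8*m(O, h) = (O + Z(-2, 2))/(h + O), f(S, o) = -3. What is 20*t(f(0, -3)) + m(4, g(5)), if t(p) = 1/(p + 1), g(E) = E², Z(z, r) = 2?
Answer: -1157/116 ≈ -9.9741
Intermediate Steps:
m(O, h) = (2 + O)/(8*(O + h)) (m(O, h) = ((O + 2)/(h + O))/8 = ((2 + O)/(O + h))/8 = (2 + O)/(8*(O + h)))
t(p) = 1/(1 + p)
20*t(f(0, -3)) + m(4, g(5)) = 20/(1 - 3) + (2 + 4)/(8*(4 + 5²)) = 20/(-2) + (⅛)*6/(4 + 25) = 20*(-½) + (⅛)*6/29 = -10 + (⅛)*(1/29)*6 = -10 + 3/116 = -1157/116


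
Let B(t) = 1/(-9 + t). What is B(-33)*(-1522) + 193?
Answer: 4814/21 ≈ 229.24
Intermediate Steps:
B(-33)*(-1522) + 193 = -1522/(-9 - 33) + 193 = -1522/(-42) + 193 = -1/42*(-1522) + 193 = 761/21 + 193 = 4814/21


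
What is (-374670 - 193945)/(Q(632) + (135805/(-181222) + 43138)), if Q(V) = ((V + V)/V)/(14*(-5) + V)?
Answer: -28955798855930/2196694872733 ≈ -13.182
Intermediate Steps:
Q(V) = 2/(-70 + V) (Q(V) = ((2*V)/V)/(-70 + V) = 2/(-70 + V))
(-374670 - 193945)/(Q(632) + (135805/(-181222) + 43138)) = (-374670 - 193945)/(2/(-70 + 632) + (135805/(-181222) + 43138)) = -568615/(2/562 + (135805*(-1/181222) + 43138)) = -568615/(2*(1/562) + (-135805/181222 + 43138)) = -568615/(1/281 + 7817418831/181222) = -568615/2196694872733/50923382 = -568615*50923382/2196694872733 = -28955798855930/2196694872733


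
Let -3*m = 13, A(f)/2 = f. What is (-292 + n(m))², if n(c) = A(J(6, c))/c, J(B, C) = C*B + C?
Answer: 77284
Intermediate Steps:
J(B, C) = C + B*C (J(B, C) = B*C + C = C + B*C)
A(f) = 2*f
m = -13/3 (m = -⅓*13 = -13/3 ≈ -4.3333)
n(c) = 14 (n(c) = (2*(c*(1 + 6)))/c = (2*(c*7))/c = (2*(7*c))/c = (14*c)/c = 14)
(-292 + n(m))² = (-292 + 14)² = (-278)² = 77284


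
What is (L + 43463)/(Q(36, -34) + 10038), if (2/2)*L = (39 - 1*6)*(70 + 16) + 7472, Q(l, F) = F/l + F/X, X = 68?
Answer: 483957/90329 ≈ 5.3577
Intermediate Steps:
Q(l, F) = F/68 + F/l (Q(l, F) = F/l + F/68 = F/68 + F/l)
L = 10310 (L = (39 - 1*6)*(70 + 16) + 7472 = (39 - 6)*86 + 7472 = 33*86 + 7472 = 2838 + 7472 = 10310)
(L + 43463)/(Q(36, -34) + 10038) = (10310 + 43463)/(((1/68)*(-34) - 34/36) + 10038) = 53773/((-1/2 - 34*1/36) + 10038) = 53773/((-1/2 - 17/18) + 10038) = 53773/(-13/9 + 10038) = 53773/(90329/9) = 53773*(9/90329) = 483957/90329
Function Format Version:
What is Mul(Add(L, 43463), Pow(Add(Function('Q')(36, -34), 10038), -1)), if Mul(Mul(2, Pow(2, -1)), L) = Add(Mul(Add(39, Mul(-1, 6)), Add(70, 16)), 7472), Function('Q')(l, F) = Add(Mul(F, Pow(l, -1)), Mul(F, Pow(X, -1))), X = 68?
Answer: Rational(483957, 90329) ≈ 5.3577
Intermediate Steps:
Function('Q')(l, F) = Add(Mul(Rational(1, 68), F), Mul(F, Pow(l, -1))) (Function('Q')(l, F) = Add(Mul(F, Pow(l, -1)), Mul(F, Pow(68, -1))) = Add(Mul(F, Pow(l, -1)), Mul(F, Rational(1, 68))) = Add(Mul(F, Pow(l, -1)), Mul(Rational(1, 68), F)) = Add(Mul(Rational(1, 68), F), Mul(F, Pow(l, -1))))
L = 10310 (L = Add(Mul(Add(39, Mul(-1, 6)), Add(70, 16)), 7472) = Add(Mul(Add(39, -6), 86), 7472) = Add(Mul(33, 86), 7472) = Add(2838, 7472) = 10310)
Mul(Add(L, 43463), Pow(Add(Function('Q')(36, -34), 10038), -1)) = Mul(Add(10310, 43463), Pow(Add(Add(Mul(Rational(1, 68), -34), Mul(-34, Pow(36, -1))), 10038), -1)) = Mul(53773, Pow(Add(Add(Rational(-1, 2), Mul(-34, Rational(1, 36))), 10038), -1)) = Mul(53773, Pow(Add(Add(Rational(-1, 2), Rational(-17, 18)), 10038), -1)) = Mul(53773, Pow(Add(Rational(-13, 9), 10038), -1)) = Mul(53773, Pow(Rational(90329, 9), -1)) = Mul(53773, Rational(9, 90329)) = Rational(483957, 90329)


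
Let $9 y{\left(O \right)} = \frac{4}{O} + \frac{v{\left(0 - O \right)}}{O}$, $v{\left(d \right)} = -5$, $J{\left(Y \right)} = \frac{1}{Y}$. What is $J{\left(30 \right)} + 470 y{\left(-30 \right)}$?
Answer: $\frac{479}{270} \approx 1.7741$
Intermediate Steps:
$y{\left(O \right)} = - \frac{1}{9 O}$ ($y{\left(O \right)} = \frac{\frac{4}{O} - \frac{5}{O}}{9} = \frac{\left(-1\right) \frac{1}{O}}{9} = - \frac{1}{9 O}$)
$J{\left(30 \right)} + 470 y{\left(-30 \right)} = \frac{1}{30} + 470 \left(- \frac{1}{9 \left(-30\right)}\right) = \frac{1}{30} + 470 \left(\left(- \frac{1}{9}\right) \left(- \frac{1}{30}\right)\right) = \frac{1}{30} + 470 \cdot \frac{1}{270} = \frac{1}{30} + \frac{47}{27} = \frac{479}{270}$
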